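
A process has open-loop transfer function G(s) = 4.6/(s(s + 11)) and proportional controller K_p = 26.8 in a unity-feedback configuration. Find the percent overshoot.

16.7%

From 1 + K_pG(s) = 0: s² + 11s + 123.3 = 0 ⇒ ω_n = 11.1, ζ = 0.4954.
%OS = 100·exp(−πζ/√(1−ζ²)) = 100·exp(−π·0.4954/√0.7546) = 16.7%.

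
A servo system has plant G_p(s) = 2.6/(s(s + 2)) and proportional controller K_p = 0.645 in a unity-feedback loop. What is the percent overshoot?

From 1 + K_pG_p(s) = 0: s² + 2s + 1.677 = 0 ⇒ ω_n = 1.295, ζ = 0.7722.
%OS = 100·exp(−πζ/√(1−ζ²)) = 100·exp(−π·0.7722/√0.4037) = 2.2%.

2.2%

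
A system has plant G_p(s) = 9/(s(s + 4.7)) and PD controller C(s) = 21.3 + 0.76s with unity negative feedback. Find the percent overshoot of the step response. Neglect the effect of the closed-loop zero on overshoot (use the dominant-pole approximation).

Forward path: (21.3 + 0.76s)·9/(s(s+4.7)). The closed-loop characteristic equation is s² + (4.7 + 9·0.76)s + 9·21.3 = 0.
That is s² + 11.54s + 191.7 = 0, so ω_n = 13.85 rad/s and ζ = 11.54/(2·13.85) = 0.4167.
%OS = 100·exp(−πζ/√(1−ζ²)) = 23.7%.

23.7%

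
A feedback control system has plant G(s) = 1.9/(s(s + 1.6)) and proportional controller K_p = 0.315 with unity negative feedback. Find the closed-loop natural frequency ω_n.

The closed-loop denominator is s(s+1.6) + 0.315·1.9 = s² + 1.6s + 0.5985.
Matching s² + 2ζω_n s + ω_n²: ω_n = √0.5985 = 0.7736 rad/s and 2ζω_n = 1.6, so ζ = 1.6/(2·0.7736) = 1.03.

ω_n = 0.774 rad/s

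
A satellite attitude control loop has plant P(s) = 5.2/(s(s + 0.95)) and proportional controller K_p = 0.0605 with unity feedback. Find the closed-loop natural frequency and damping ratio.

The closed-loop denominator is s(s+0.95) + 0.0605·5.2 = s² + 0.95s + 0.3146.
Matching s² + 2ζω_n s + ω_n²: ω_n = √0.3146 = 0.5609 rad/s and 2ζω_n = 0.95, so ζ = 0.95/(2·0.5609) = 0.847.

ω_n = 0.561 rad/s, ζ = 0.847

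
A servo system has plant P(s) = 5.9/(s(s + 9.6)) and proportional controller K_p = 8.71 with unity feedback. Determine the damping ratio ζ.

ζ = 0.67

With unity feedback the closed-loop characteristic equation is s² + 9.6s + 8.71·5.9 = s² + 9.6s + 51.39 = 0.
So ω_n² = 51.39 ⇒ ω_n = 7.169 rad/s, and ζ = 9.6/(2ω_n) = 0.67.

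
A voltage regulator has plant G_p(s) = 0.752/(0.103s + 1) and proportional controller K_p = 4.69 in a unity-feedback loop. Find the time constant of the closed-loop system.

τ = 0.0228 s

Closed loop: T(s) = K_p·G_p/(1+K_p·G_p) = 3.527/(0.103s + 1 + 3.527), with pole at s = −(1 + 3.527)/0.103 = −43.95.
Closed-loop time constant τ = 1/43.95 = 0.0228 s.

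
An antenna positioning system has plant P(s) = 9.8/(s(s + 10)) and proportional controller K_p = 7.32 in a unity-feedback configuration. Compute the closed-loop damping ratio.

ζ = 0.59

1 + K_p·P(s) = 0 gives s² + 10s + 71.74 = 0.
Matching s² + 2ζω_n s + ω_n²: ω_n = √71.74 = 8.47 rad/s and 2ζω_n = 10, so ζ = 10/(2·8.47) = 0.59.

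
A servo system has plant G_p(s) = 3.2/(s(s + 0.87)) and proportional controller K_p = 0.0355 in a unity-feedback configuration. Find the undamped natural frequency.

With unity feedback the closed-loop characteristic equation is s² + 0.87s + 0.0355·3.2 = s² + 0.87s + 0.1136 = 0.
So ω_n² = 0.1136 ⇒ ω_n = 0.337 rad/s, and ζ = 0.87/(2ω_n) = 1.29.

ω_n = 0.337 rad/s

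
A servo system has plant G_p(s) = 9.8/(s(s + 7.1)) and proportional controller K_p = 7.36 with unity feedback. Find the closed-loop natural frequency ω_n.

ω_n = 8.49 rad/s

The closed-loop denominator is s(s+7.1) + 7.36·9.8 = s² + 7.1s + 72.13.
So ω_n² = 72.13 ⇒ ω_n = 8.493 rad/s, and ζ = 7.1/(2ω_n) = 0.418.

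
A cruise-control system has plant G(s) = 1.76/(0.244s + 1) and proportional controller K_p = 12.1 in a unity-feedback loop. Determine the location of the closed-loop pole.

s = -91.38

Closed loop: T(s) = K_p·G/(1+K_p·G) = 21.3/(0.244s + 1 + 21.3), with pole at s = −(1 + 21.3)/0.244 = −91.38.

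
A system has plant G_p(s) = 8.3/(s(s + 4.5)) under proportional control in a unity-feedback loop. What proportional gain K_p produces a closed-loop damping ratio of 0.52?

K_p = 2.26

Closed-loop characteristic equation: s² + 4.5s + K_p·8.3 = 0.
So ω_n = √(8.3K_p) and 2ζω_n = 4.5, giving ζ = 4.5/(2√(8.3K_p)).
Setting ζ = 0.52: √(8.3K_p) = 4.5/(2·0.52) = 4.327, so K_p = 18.72/8.3 = 2.26.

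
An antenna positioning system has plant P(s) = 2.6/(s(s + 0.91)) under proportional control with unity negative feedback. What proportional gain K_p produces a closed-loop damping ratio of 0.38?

K_p = 0.551

Closed-loop characteristic equation: s² + 0.91s + K_p·2.6 = 0.
So ω_n = √(2.6K_p) and 2ζω_n = 0.91, giving ζ = 0.91/(2√(2.6K_p)).
Setting ζ = 0.38: √(2.6K_p) = 0.91/(2·0.38) = 1.197, so K_p = 1.434/2.6 = 0.551.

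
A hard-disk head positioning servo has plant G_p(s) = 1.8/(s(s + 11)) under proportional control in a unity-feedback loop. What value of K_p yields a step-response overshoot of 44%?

From %OS = 100·exp(−πζ/√(1−ζ²)) = 44%, ζ = −ln(0.44)/√(π²+ln²(0.44)) = 0.2528.
Characteristic equation s² + 11s + 1.8K_p = 0 gives ζ = 11/(2√(1.8K_p)).
Setting ζ = 0.2528: √(1.8K_p) = 11/(2·0.2528) = 21.75, so K_p = 473.2/1.8 = 263.

K_p = 263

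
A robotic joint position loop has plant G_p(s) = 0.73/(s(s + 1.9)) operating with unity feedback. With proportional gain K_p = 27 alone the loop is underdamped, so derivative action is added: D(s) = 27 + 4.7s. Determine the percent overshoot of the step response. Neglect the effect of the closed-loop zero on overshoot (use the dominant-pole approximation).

Forward path: (27 + 4.7s)·0.73/(s(s+1.9)). The closed-loop characteristic equation is s² + (1.9 + 0.73·4.7)s + 0.73·27 = 0.
That is s² + 5.331s + 19.71 = 0, so ω_n = 4.44 rad/s and ζ = 5.331/(2·4.44) = 0.6004.
%OS = 100·exp(−πζ/√(1−ζ²)) = 9.46%.

9.46%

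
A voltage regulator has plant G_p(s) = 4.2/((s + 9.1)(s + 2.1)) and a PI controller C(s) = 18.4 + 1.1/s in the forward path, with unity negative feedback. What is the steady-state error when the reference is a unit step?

0

The open loop C(s)G_p(s) has a pole at the origin (type 1), so the static position error constant is infinite and e_ss = 1/(1+∞) = 0.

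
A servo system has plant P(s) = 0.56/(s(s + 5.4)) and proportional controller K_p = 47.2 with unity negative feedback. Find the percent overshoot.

The closed-loop denominator s² + 5.4s + 26.43 gives ω_n = √26.43 = 5.141 and ζ = 5.4/(2ω_n) = 0.5252.
%OS = 100·exp(−πζ/√(1−ζ²)) = 100·exp(−π·0.5252/√0.7242) = 14.4%.

14.4%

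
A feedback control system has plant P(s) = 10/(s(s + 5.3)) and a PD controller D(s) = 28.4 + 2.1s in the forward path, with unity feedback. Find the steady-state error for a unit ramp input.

0.0187

The loop has one pole at the origin (type 1). Velocity error constant K_v = lim_{s→0} s·D(s)P(s) = 28.4·10/5.3 = 53.58.
Steady-state error to a unit ramp: e_ss = 1/K_v = 0.0187.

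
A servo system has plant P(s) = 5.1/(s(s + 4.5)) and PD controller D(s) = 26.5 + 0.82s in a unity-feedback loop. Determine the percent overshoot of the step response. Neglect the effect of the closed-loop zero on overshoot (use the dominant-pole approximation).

Forward path: (26.5 + 0.82s)·5.1/(s(s+4.5)). The closed-loop characteristic equation is s² + (4.5 + 5.1·0.82)s + 5.1·26.5 = 0.
That is s² + 8.682s + 135.1 = 0, so ω_n = 11.63 rad/s and ζ = 8.682/(2·11.63) = 0.3734.
%OS = 100·exp(−πζ/√(1−ζ²)) = 28.2%.

28.2%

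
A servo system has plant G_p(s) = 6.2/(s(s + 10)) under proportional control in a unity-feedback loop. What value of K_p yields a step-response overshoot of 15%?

K_p = 15.1

From %OS = 100·exp(−πζ/√(1−ζ²)) = 15%, ζ = −ln(0.15)/√(π²+ln²(0.15)) = 0.5169.
Characteristic equation s² + 10s + 6.2K_p = 0 gives ζ = 10/(2√(6.2K_p)).
Setting ζ = 0.5169: √(6.2K_p) = 10/(2·0.5169) = 9.672, so K_p = 93.56/6.2 = 15.1.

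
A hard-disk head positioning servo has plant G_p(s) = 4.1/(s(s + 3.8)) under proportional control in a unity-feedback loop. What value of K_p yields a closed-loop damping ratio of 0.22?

K_p = 18.2

Closed-loop characteristic equation: s² + 3.8s + K_p·4.1 = 0.
So ω_n = √(4.1K_p) and 2ζω_n = 3.8, giving ζ = 3.8/(2√(4.1K_p)).
Setting ζ = 0.22: √(4.1K_p) = 3.8/(2·0.22) = 8.636, so K_p = 74.59/4.1 = 18.2.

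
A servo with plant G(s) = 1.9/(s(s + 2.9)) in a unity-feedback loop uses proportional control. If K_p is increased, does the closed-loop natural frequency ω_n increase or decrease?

increase

ω_n = √(1.9·K_p), which grows with K_p.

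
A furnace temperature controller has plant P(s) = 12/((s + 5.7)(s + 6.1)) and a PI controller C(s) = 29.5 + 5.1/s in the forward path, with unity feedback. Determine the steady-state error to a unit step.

The open loop C(s)P(s) has a pole at the origin (type 1), so the static position error constant is infinite and e_ss = 1/(1+∞) = 0.

0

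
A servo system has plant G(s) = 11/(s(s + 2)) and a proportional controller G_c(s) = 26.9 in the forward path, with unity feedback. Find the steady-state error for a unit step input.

The open loop G_c(s)G(s) has a pole at the origin (type 1), so the static position error constant is infinite and e_ss = 1/(1+∞) = 0.

0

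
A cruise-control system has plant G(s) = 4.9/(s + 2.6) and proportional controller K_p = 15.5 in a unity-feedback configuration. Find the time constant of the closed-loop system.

τ = 0.0127 s

Closed-loop transfer function: T(s) = K_p·G(s)/(1 + K_p·G(s)) = 75.95/(s + 2.6 + 75.95) = 75.95/(s + 78.55).
Time constant τ = 1/78.55 = 0.0127 s.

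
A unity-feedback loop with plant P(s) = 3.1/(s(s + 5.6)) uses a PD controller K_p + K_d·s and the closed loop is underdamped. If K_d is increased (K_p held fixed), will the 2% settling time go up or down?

Characteristic equation s² + (5.6 + 3.1K_d)s + 3.1K_p = 0: raising K_d increases ζω_n = (5.6+3.1K_d)/2 while the loop stays underdamped, so T_s ≈ 4/(ζω_n) decreases.

decrease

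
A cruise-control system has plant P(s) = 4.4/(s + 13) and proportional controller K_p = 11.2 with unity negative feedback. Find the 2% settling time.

T_s ≈ 0.0642 s

Closed-loop transfer function: T(s) = K_p·P(s)/(1 + K_p·P(s)) = 49.28/(s + 13 + 49.28) = 49.28/(s + 62.28).
Time constant τ = 1/62.28 = 0.01606 s, so the 2% settling time is about 4τ = 0.0642 s.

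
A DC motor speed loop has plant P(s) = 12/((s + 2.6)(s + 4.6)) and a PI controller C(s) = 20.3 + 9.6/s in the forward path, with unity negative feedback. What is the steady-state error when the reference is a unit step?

0

The open loop C(s)P(s) has a pole at the origin (type 1), so the static position error constant is infinite and e_ss = 1/(1+∞) = 0.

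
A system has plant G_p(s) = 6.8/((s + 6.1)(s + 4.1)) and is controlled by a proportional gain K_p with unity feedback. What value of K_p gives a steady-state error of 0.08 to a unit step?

Steady-state error for a unit step on this type-0 loop is 1/(1 + K_p·G_p(0)).
G_p(0) = 0.2719. Require 1/(1 + K_p·0.2719) = 0.08, so 1 + 0.2719·K_p = 12.5.
K_p = (12.5 − 1)/0.2719 = 42.3.

K_p = 42.3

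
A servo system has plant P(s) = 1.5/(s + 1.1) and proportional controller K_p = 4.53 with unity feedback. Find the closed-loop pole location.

s = -7.895

Closed-loop transfer function: T(s) = K_p·P(s)/(1 + K_p·P(s)) = 6.795/(s + 1.1 + 6.795) = 6.795/(s + 7.895).
The closed-loop pole is at s = −7.895.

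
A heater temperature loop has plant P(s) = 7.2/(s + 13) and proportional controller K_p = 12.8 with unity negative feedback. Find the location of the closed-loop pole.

s = -105.2

Closed-loop transfer function: T(s) = K_p·P(s)/(1 + K_p·P(s)) = 92.16/(s + 13 + 92.16) = 92.16/(s + 105.2).
The closed-loop pole is at s = −105.2.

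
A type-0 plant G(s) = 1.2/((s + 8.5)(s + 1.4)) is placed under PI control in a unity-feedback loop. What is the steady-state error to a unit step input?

The PI controller's integrator makes the forward path type 1, so e_ss to a step is zero.

0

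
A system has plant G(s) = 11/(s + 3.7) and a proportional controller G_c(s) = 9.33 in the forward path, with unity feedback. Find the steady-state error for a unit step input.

0.0348

The loop is type 0. Static position error constant K_pos = G_c(0)·G(0) = 9.33·2.973 = 27.74.
Steady-state error to a unit step: e_ss = 1/(1+K_pos) = 1/28.74 = 0.0348.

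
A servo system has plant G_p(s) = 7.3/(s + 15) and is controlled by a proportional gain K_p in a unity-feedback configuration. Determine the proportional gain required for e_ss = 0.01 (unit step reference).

For a type-0 loop with proportional control, e_ss = 1/(1 + K_p·G_p(0)).
G_p(0) = 0.4867. Require 1/(1 + K_p·0.4867) = 0.01, so 1 + 0.4867·K_p = 100.
K_p = (100 − 1)/0.4867 = 203.

K_p = 203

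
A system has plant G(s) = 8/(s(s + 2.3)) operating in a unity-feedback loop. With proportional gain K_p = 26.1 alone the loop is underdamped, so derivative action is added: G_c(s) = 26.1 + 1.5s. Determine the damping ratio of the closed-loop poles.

ζ = 0.495

Forward path: (26.1 + 1.5s)·8/(s(s+2.3)). The closed-loop characteristic equation is s² + (2.3 + 8·1.5)s + 8·26.1 = 0.
That is s² + 14.3s + 208.8 = 0, so ω_n = 14.45 rad/s and ζ = 14.3/(2·14.45) = 0.4948.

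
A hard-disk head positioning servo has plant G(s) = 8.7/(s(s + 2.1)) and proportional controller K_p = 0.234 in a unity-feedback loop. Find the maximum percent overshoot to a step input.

3.29%

Closed-loop characteristic equation: s² + 2.1s + 2.036 = 0, so ω_n = 1.427 rad/s and ζ = 2.1/(2·1.427) = 0.7359.
%OS = 100·exp(−πζ/√(1−ζ²)) = 100·exp(−π·0.7359/√0.4584) = 3.29%.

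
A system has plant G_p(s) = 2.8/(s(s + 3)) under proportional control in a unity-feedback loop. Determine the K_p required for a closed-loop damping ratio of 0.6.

K_p = 2.23

Closed-loop characteristic equation: s² + 3s + K_p·2.8 = 0.
So ω_n = √(2.8K_p) and 2ζω_n = 3, giving ζ = 3/(2√(2.8K_p)).
Setting ζ = 0.6: √(2.8K_p) = 3/(2·0.6) = 2.5, so K_p = 6.25/2.8 = 2.23.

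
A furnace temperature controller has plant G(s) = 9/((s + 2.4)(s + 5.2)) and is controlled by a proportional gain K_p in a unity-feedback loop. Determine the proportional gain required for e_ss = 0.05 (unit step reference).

K_p = 26.3

Steady-state error for a unit step on this type-0 loop is 1/(1 + K_p·G(0)).
G(0) = 0.7212. Require 1/(1 + K_p·0.7212) = 0.05, so 1 + 0.7212·K_p = 20.
K_p = (20 − 1)/0.7212 = 26.3.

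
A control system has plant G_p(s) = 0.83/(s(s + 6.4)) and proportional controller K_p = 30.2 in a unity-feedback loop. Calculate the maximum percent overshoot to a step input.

7.35%

The closed-loop denominator s² + 6.4s + 25.07 gives ω_n = √25.07 = 5.007 and ζ = 6.4/(2ω_n) = 0.6392.
%OS = 100·exp(−πζ/√(1−ζ²)) = 100·exp(−π·0.6392/√0.5915) = 7.35%.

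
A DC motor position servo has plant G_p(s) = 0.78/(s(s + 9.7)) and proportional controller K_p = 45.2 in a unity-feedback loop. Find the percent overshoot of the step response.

1.17%

From 1 + K_pG_p(s) = 0: s² + 9.7s + 35.26 = 0 ⇒ ω_n = 5.938, ζ = 0.8168.
%OS = 100·exp(−πζ/√(1−ζ²)) = 100·exp(−π·0.8168/√0.3328) = 1.17%.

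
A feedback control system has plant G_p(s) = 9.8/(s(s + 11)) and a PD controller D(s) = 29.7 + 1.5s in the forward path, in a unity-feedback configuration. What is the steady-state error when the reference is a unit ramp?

The loop has one pole at the origin (type 1). Velocity error constant K_v = lim_{s→0} s·D(s)G_p(s) = 29.7·9.8/11 = 26.46.
Steady-state error to a unit ramp: e_ss = 1/K_v = 0.0378.

0.0378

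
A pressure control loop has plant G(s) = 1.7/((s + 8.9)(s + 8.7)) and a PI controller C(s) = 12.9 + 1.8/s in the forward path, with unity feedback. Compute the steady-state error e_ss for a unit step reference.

0

The open loop C(s)G(s) has a pole at the origin (type 1), so the static position error constant is infinite and e_ss = 1/(1+∞) = 0.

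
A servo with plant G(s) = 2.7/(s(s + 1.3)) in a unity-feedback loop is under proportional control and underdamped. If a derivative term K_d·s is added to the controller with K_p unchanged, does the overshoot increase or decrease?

The derivative term adds K·K_d to the s-coefficient of the characteristic equation, raising 2ζω_n while ω_n is unchanged; ζ increases, so overshoot decreases.

decrease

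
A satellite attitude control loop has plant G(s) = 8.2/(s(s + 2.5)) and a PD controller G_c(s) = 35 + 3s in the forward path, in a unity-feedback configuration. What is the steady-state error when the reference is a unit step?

0

The open loop G_c(s)G(s) has a pole at the origin (type 1), so the static position error constant is infinite and e_ss = 1/(1+∞) = 0.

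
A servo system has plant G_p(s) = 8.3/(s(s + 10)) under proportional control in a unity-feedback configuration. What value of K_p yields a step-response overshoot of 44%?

From %OS = 100·exp(−πζ/√(1−ζ²)) = 44%, ζ = −ln(0.44)/√(π²+ln²(0.44)) = 0.2528.
Characteristic equation s² + 10s + 8.3K_p = 0 gives ζ = 10/(2√(8.3K_p)).
Setting ζ = 0.2528: √(8.3K_p) = 10/(2·0.2528) = 19.78, so K_p = 391.1/8.3 = 47.1.

K_p = 47.1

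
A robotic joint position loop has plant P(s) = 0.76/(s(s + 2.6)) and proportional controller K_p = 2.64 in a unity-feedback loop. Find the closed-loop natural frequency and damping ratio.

ω_n = 1.42 rad/s, ζ = 0.918

The closed-loop denominator is s(s+2.6) + 2.64·0.76 = s² + 2.6s + 2.006.
So ω_n² = 2.006 ⇒ ω_n = 1.416 rad/s, and ζ = 2.6/(2ω_n) = 0.918.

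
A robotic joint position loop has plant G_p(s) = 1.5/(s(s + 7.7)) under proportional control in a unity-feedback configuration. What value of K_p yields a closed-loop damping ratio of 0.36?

K_p = 76.2

Closed-loop characteristic equation: s² + 7.7s + K_p·1.5 = 0.
So ω_n = √(1.5K_p) and 2ζω_n = 7.7, giving ζ = 7.7/(2√(1.5K_p)).
Setting ζ = 0.36: √(1.5K_p) = 7.7/(2·0.36) = 10.69, so K_p = 114.4/1.5 = 76.2.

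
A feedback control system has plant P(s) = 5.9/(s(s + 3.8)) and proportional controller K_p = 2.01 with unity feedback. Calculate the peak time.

From 1 + K_pP(s) = 0: s² + 3.8s + 11.86 = 0 ⇒ ω_n = 3.444, ζ = 0.5517.
Damped frequency ω_d = ω_n√(1−ζ²) = 2.872 rad/s, so peak time T_p = π/ω_d = 1.09 s.

T_p = 1.09 s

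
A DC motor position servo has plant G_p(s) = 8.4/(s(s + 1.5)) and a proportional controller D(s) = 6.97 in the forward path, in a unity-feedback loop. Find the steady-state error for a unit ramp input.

0.0256

The loop has one pole at the origin (type 1). Velocity error constant K_v = lim_{s→0} s·D(s)G_p(s) = 6.97·8.4/1.5 = 39.03.
Steady-state error to a unit ramp: e_ss = 1/K_v = 0.0256.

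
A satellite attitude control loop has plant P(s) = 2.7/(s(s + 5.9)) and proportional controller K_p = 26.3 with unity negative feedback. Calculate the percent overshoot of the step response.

From 1 + K_pP(s) = 0: s² + 5.9s + 71.01 = 0 ⇒ ω_n = 8.427, ζ = 0.3501.
%OS = 100·exp(−πζ/√(1−ζ²)) = 100·exp(−π·0.3501/√0.8774) = 30.9%.

30.9%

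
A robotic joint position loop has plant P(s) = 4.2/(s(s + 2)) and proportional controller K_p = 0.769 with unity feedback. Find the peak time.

T_p = 2.1 s

From 1 + K_pP(s) = 0: s² + 2s + 3.23 = 0 ⇒ ω_n = 1.797, ζ = 0.5564.
Damped frequency ω_d = ω_n√(1−ζ²) = 1.493 rad/s, so peak time T_p = π/ω_d = 2.1 s.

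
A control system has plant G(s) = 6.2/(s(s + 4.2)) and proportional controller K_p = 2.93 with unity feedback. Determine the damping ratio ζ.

The closed-loop denominator is s(s+4.2) + 2.93·6.2 = s² + 4.2s + 18.17.
Matching s² + 2ζω_n s + ω_n²: ω_n = √18.17 = 4.262 rad/s and 2ζω_n = 4.2, so ζ = 4.2/(2·4.262) = 0.493.

ζ = 0.493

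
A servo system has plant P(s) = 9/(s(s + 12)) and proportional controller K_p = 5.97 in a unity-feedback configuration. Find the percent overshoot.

From 1 + K_pP(s) = 0: s² + 12s + 53.73 = 0 ⇒ ω_n = 7.33, ζ = 0.8185.
%OS = 100·exp(−πζ/√(1−ζ²)) = 100·exp(−π·0.8185/√0.33) = 1.14%.

1.14%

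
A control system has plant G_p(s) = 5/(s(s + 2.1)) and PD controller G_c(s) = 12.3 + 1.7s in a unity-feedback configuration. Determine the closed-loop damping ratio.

ζ = 0.676

Forward path: (12.3 + 1.7s)·5/(s(s+2.1)). The closed-loop characteristic equation is s² + (2.1 + 5·1.7)s + 5·12.3 = 0.
That is s² + 10.6s + 61.5 = 0, so ω_n = 7.842 rad/s and ζ = 10.6/(2·7.842) = 0.6758.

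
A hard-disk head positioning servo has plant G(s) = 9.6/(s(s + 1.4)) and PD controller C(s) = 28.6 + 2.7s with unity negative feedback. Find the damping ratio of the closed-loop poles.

ζ = 0.824

Forward path: (28.6 + 2.7s)·9.6/(s(s+1.4)). The closed-loop characteristic equation is s² + (1.4 + 9.6·2.7)s + 9.6·28.6 = 0.
That is s² + 27.32s + 274.6 = 0, so ω_n = 16.57 rad/s and ζ = 27.32/(2·16.57) = 0.8244.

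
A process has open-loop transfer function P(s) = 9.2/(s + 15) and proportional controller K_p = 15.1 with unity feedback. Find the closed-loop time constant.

Closed-loop transfer function: T(s) = K_p·P(s)/(1 + K_p·P(s)) = 138.9/(s + 15 + 138.9) = 138.9/(s + 153.9).
Time constant τ = 1/153.9 = 0.0065 s.

τ = 0.0065 s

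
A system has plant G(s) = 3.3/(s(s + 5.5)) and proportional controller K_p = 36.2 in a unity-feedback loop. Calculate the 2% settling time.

T_s ≈ 1.45 s

The closed-loop denominator s² + 5.5s + 119.5 gives ω_n = √119.5 = 10.93 and ζ = 5.5/(2ω_n) = 0.2516.
2% settling time T_s ≈ 4/(ζω_n) = 4/2.75 = 1.45 s.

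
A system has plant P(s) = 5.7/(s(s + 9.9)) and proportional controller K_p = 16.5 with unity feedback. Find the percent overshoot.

15.5%

The closed-loop denominator s² + 9.9s + 94.05 gives ω_n = √94.05 = 9.698 and ζ = 9.9/(2ω_n) = 0.5104.
%OS = 100·exp(−πζ/√(1−ζ²)) = 100·exp(−π·0.5104/√0.7395) = 15.5%.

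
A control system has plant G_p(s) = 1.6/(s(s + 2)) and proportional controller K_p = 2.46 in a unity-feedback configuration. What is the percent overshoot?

Closed-loop characteristic equation: s² + 2s + 3.936 = 0, so ω_n = 1.984 rad/s and ζ = 2/(2·1.984) = 0.504.
%OS = 100·exp(−πζ/√(1−ζ²)) = 100·exp(−π·0.504/√0.7459) = 16%.

16%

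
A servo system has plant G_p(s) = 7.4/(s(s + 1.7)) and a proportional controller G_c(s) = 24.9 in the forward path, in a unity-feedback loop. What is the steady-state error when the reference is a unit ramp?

0.00923

The loop has one pole at the origin (type 1). Velocity error constant K_v = lim_{s→0} s·G_c(s)G_p(s) = 24.9·7.4/1.7 = 108.4.
Steady-state error to a unit ramp: e_ss = 1/K_v = 0.00923.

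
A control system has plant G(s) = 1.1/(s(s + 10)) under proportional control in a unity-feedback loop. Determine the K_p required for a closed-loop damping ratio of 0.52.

Closed-loop characteristic equation: s² + 10s + K_p·1.1 = 0.
So ω_n = √(1.1K_p) and 2ζω_n = 10, giving ζ = 10/(2√(1.1K_p)).
Setting ζ = 0.52: √(1.1K_p) = 10/(2·0.52) = 9.615, so K_p = 92.46/1.1 = 84.1.

K_p = 84.1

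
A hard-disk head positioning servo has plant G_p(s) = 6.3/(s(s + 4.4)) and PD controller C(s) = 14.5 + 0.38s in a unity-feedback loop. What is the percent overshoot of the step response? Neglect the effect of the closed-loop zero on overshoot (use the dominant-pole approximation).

30.3%

Forward path: (14.5 + 0.38s)·6.3/(s(s+4.4)). The closed-loop characteristic equation is s² + (4.4 + 6.3·0.38)s + 6.3·14.5 = 0.
That is s² + 6.794s + 91.35 = 0, so ω_n = 9.558 rad/s and ζ = 6.794/(2·9.558) = 0.3554.
%OS = 100·exp(−πζ/√(1−ζ²)) = 30.3%.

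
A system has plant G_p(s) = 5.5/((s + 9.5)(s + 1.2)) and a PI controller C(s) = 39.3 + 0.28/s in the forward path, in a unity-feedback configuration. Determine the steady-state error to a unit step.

0

The open loop C(s)G_p(s) has a pole at the origin (type 1), so the static position error constant is infinite and e_ss = 1/(1+∞) = 0.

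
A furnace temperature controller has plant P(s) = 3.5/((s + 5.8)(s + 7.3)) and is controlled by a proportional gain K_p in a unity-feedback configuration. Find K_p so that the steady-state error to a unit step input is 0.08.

Steady-state error for a unit step on this type-0 loop is 1/(1 + K_p·P(0)).
P(0) = 0.08266. Require 1/(1 + K_p·0.08266) = 0.08, so 1 + 0.08266·K_p = 12.5.
K_p = (12.5 − 1)/0.08266 = 139.

K_p = 139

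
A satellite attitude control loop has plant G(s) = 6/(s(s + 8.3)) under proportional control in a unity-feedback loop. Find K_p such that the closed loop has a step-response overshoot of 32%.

From %OS = 100·exp(−πζ/√(1−ζ²)) = 32%, ζ = −ln(0.32)/√(π²+ln²(0.32)) = 0.341.
Characteristic equation s² + 8.3s + 6K_p = 0 gives ζ = 8.3/(2√(6K_p)).
Setting ζ = 0.341: √(6K_p) = 8.3/(2·0.341) = 12.17, so K_p = 148.1/6 = 24.7.

K_p = 24.7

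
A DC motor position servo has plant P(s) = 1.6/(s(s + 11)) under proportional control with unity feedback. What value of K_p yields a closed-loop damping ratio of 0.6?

Closed-loop characteristic equation: s² + 11s + K_p·1.6 = 0.
So ω_n = √(1.6K_p) and 2ζω_n = 11, giving ζ = 11/(2√(1.6K_p)).
Setting ζ = 0.6: √(1.6K_p) = 11/(2·0.6) = 9.167, so K_p = 84.03/1.6 = 52.5.

K_p = 52.5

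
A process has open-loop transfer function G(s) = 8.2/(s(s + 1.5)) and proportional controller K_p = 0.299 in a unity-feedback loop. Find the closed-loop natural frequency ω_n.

1 + K_p·G(s) = 0 gives s² + 1.5s + 2.452 = 0.
Matching s² + 2ζω_n s + ω_n²: ω_n = √2.452 = 1.566 rad/s and 2ζω_n = 1.5, so ζ = 1.5/(2·1.566) = 0.479.

ω_n = 1.57 rad/s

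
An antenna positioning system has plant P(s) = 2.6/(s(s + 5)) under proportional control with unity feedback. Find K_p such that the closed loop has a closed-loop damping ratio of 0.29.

Closed-loop characteristic equation: s² + 5s + K_p·2.6 = 0.
So ω_n = √(2.6K_p) and 2ζω_n = 5, giving ζ = 5/(2√(2.6K_p)).
Setting ζ = 0.29: √(2.6K_p) = 5/(2·0.29) = 8.621, so K_p = 74.32/2.6 = 28.6.

K_p = 28.6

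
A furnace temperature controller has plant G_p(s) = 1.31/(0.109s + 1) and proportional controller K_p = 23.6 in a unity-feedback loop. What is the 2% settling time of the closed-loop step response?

T_s ≈ 0.0137 s

Closed loop: T(s) = K_p·G_p/(1+K_p·G_p) = 30.92/(0.109s + 1 + 30.92), with pole at s = −(1 + 30.92)/0.109 = −292.8.
τ = 1/292.8 = 0.003415 s, so 2% settling time ≈ 4τ = 0.0137 s.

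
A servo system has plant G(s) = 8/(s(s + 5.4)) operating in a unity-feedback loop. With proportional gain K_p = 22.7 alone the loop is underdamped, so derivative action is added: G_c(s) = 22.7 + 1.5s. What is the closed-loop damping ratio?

Forward path: (22.7 + 1.5s)·8/(s(s+5.4)). The closed-loop characteristic equation is s² + (5.4 + 8·1.5)s + 8·22.7 = 0.
That is s² + 17.4s + 181.6 = 0, so ω_n = 13.48 rad/s and ζ = 17.4/(2·13.48) = 0.6456.

ζ = 0.646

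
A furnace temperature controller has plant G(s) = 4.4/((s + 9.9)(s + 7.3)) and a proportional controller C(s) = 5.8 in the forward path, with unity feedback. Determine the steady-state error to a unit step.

The loop is type 0. Static position error constant K_pos = C(0)·G(0) = 5.8·0.06088 = 0.3531.
Steady-state error to a unit step: e_ss = 1/(1+K_pos) = 1/1.353 = 0.739.

0.739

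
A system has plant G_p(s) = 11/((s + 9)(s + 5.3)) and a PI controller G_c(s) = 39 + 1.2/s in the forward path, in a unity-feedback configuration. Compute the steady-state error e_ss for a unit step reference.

0

The open loop G_c(s)G_p(s) has a pole at the origin (type 1), so the static position error constant is infinite and e_ss = 1/(1+∞) = 0.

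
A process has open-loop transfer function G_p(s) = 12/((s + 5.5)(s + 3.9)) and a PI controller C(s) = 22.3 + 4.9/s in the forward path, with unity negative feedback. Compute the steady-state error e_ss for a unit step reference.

0

The open loop C(s)G_p(s) has a pole at the origin (type 1), so the static position error constant is infinite and e_ss = 1/(1+∞) = 0.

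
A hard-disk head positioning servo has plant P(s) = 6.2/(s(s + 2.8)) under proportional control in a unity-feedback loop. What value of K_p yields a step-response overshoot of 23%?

From %OS = 100·exp(−πζ/√(1−ζ²)) = 23%, ζ = −ln(0.23)/√(π²+ln²(0.23)) = 0.4237.
Characteristic equation s² + 2.8s + 6.2K_p = 0 gives ζ = 2.8/(2√(6.2K_p)).
Setting ζ = 0.4237: √(6.2K_p) = 2.8/(2·0.4237) = 3.304, so K_p = 10.92/6.2 = 1.76.

K_p = 1.76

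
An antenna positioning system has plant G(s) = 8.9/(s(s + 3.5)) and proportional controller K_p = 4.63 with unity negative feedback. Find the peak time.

T_p = 0.509 s

From 1 + K_pG(s) = 0: s² + 3.5s + 41.21 = 0 ⇒ ω_n = 6.419, ζ = 0.2726.
Damped frequency ω_d = ω_n√(1−ζ²) = 6.176 rad/s, so peak time T_p = π/ω_d = 0.509 s.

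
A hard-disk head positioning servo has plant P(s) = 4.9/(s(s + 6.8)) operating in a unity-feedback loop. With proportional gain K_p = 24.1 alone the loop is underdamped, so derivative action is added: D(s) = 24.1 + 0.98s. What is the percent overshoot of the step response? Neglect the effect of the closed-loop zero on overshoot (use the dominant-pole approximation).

Forward path: (24.1 + 0.98s)·4.9/(s(s+6.8)). The closed-loop characteristic equation is s² + (6.8 + 4.9·0.98)s + 4.9·24.1 = 0.
That is s² + 11.6s + 118.1 = 0, so ω_n = 10.87 rad/s and ζ = 11.6/(2·10.87) = 0.5338.
%OS = 100·exp(−πζ/√(1−ζ²)) = 13.8%.

13.8%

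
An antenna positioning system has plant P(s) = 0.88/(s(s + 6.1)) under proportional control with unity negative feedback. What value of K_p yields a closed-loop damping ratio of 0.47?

K_p = 47.9

Closed-loop characteristic equation: s² + 6.1s + K_p·0.88 = 0.
So ω_n = √(0.88K_p) and 2ζω_n = 6.1, giving ζ = 6.1/(2√(0.88K_p)).
Setting ζ = 0.47: √(0.88K_p) = 6.1/(2·0.47) = 6.489, so K_p = 42.11/0.88 = 47.9.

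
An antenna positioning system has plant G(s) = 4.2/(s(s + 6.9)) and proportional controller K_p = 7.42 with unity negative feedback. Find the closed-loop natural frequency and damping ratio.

With unity feedback the closed-loop characteristic equation is s² + 6.9s + 7.42·4.2 = s² + 6.9s + 31.16 = 0.
So ω_n² = 31.16 ⇒ ω_n = 5.582 rad/s, and ζ = 6.9/(2ω_n) = 0.618.

ω_n = 5.58 rad/s, ζ = 0.618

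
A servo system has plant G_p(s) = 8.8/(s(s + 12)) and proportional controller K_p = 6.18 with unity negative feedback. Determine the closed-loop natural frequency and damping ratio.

ω_n = 7.37 rad/s, ζ = 0.814

1 + K_p·G_p(s) = 0 gives s² + 12s + 54.38 = 0.
Matching s² + 2ζω_n s + ω_n²: ω_n = √54.38 = 7.375 rad/s and 2ζω_n = 12, so ζ = 12/(2·7.375) = 0.814.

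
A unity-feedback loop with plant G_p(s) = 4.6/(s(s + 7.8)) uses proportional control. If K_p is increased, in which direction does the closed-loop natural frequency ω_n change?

ω_n = √(4.6·K_p), which grows with K_p.

increase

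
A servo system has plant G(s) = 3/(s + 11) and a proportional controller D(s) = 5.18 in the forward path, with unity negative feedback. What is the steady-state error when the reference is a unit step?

The loop is type 0. Static position error constant K_pos = D(0)·G(0) = 5.18·0.2727 = 1.413.
Steady-state error to a unit step: e_ss = 1/(1+K_pos) = 1/2.413 = 0.414.

0.414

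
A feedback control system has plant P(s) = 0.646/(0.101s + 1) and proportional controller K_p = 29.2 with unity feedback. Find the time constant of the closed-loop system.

Closed loop: T(s) = K_p·P/(1+K_p·P) = 18.86/(0.101s + 1 + 18.86), with pole at s = −(1 + 18.86)/0.101 = −196.7.
Closed-loop time constant τ = 1/196.7 = 0.00508 s.

τ = 0.00508 s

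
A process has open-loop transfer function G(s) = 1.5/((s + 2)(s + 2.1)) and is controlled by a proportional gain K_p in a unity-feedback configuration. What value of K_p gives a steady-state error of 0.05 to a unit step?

K_p = 53.2

The loop is type 0, so e_ss(step) = 1/(1 + K_pos) with K_pos = K_p·G(0).
G(0) = 0.3571. Require 1/(1 + K_p·0.3571) = 0.05, so 1 + 0.3571·K_p = 20.
K_p = (20 − 1)/0.3571 = 53.2.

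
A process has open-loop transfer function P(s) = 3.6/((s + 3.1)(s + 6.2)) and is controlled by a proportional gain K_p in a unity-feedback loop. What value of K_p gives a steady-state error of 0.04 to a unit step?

K_p = 128

For a type-0 loop with proportional control, e_ss = 1/(1 + K_p·P(0)).
P(0) = 0.1873. Require 1/(1 + K_p·0.1873) = 0.04, so 1 + 0.1873·K_p = 25.
K_p = (25 − 1)/0.1873 = 128.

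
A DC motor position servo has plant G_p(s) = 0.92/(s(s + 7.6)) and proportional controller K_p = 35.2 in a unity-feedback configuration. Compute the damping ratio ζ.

1 + K_p·G_p(s) = 0 gives s² + 7.6s + 32.38 = 0.
Matching s² + 2ζω_n s + ω_n²: ω_n = √32.38 = 5.691 rad/s and 2ζω_n = 7.6, so ζ = 7.6/(2·5.691) = 0.668.

ζ = 0.668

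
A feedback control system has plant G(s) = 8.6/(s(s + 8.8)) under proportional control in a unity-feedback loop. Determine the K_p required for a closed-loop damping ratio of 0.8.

K_p = 3.52

Closed-loop characteristic equation: s² + 8.8s + K_p·8.6 = 0.
So ω_n = √(8.6K_p) and 2ζω_n = 8.8, giving ζ = 8.8/(2√(8.6K_p)).
Setting ζ = 0.8: √(8.6K_p) = 8.8/(2·0.8) = 5.5, so K_p = 30.25/8.6 = 3.52.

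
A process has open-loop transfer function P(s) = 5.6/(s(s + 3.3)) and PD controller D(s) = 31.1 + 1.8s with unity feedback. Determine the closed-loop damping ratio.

Forward path: (31.1 + 1.8s)·5.6/(s(s+3.3)). The closed-loop characteristic equation is s² + (3.3 + 5.6·1.8)s + 5.6·31.1 = 0.
That is s² + 13.38s + 174.2 = 0, so ω_n = 13.2 rad/s and ζ = 13.38/(2·13.2) = 0.5069.

ζ = 0.507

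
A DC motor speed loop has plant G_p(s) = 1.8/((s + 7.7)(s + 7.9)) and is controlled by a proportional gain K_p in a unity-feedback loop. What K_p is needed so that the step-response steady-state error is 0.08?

Steady-state error for a unit step on this type-0 loop is 1/(1 + K_p·G_p(0)).
G_p(0) = 0.02959. Require 1/(1 + K_p·0.02959) = 0.08, so 1 + 0.02959·K_p = 12.5.
K_p = (12.5 − 1)/0.02959 = 389.

K_p = 389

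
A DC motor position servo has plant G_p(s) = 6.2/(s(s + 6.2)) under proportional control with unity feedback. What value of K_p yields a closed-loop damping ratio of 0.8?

Closed-loop characteristic equation: s² + 6.2s + K_p·6.2 = 0.
So ω_n = √(6.2K_p) and 2ζω_n = 6.2, giving ζ = 6.2/(2√(6.2K_p)).
Setting ζ = 0.8: √(6.2K_p) = 6.2/(2·0.8) = 3.875, so K_p = 15.02/6.2 = 2.42.

K_p = 2.42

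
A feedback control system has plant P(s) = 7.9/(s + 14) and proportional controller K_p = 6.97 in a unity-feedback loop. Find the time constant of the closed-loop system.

τ = 0.0145 s

Closed-loop transfer function: T(s) = K_p·P(s)/(1 + K_p·P(s)) = 55.06/(s + 14 + 55.06) = 55.06/(s + 69.06).
Time constant τ = 1/69.06 = 0.0145 s.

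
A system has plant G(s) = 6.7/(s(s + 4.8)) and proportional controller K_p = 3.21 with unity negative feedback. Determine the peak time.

T_p = 0.792 s

From 1 + K_pG(s) = 0: s² + 4.8s + 21.51 = 0 ⇒ ω_n = 4.638, ζ = 0.5175.
Damped frequency ω_d = ω_n√(1−ζ²) = 3.968 rad/s, so peak time T_p = π/ω_d = 0.792 s.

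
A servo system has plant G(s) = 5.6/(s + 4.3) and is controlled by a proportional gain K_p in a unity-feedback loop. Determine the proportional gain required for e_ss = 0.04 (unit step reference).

The loop is type 0, so e_ss(step) = 1/(1 + K_pos) with K_pos = K_p·G(0).
G(0) = 1.302. Require 1/(1 + K_p·1.302) = 0.04, so 1 + 1.302·K_p = 25.
K_p = (25 − 1)/1.302 = 18.4.

K_p = 18.4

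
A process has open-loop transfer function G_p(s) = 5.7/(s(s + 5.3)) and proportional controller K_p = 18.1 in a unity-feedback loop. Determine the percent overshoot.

Closed-loop characteristic equation: s² + 5.3s + 103.2 = 0, so ω_n = 10.16 rad/s and ζ = 5.3/(2·10.16) = 0.2609.
%OS = 100·exp(−πζ/√(1−ζ²)) = 100·exp(−π·0.2609/√0.9319) = 42.8%.

42.8%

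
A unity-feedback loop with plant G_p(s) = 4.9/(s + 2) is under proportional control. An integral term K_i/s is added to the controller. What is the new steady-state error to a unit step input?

0

The integrator makes K_pos = lim_{s→0} C(s)G(s) infinite, so e_ss = 1/(1+K_pos) = 0.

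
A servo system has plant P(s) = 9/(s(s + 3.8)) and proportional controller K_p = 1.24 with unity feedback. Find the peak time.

From 1 + K_pP(s) = 0: s² + 3.8s + 11.16 = 0 ⇒ ω_n = 3.341, ζ = 0.5688.
Damped frequency ω_d = ω_n√(1−ζ²) = 2.748 rad/s, so peak time T_p = π/ω_d = 1.14 s.

T_p = 1.14 s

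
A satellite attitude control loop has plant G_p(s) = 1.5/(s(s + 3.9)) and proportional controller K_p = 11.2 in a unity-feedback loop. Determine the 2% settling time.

T_s ≈ 2.05 s

The closed-loop denominator s² + 3.9s + 16.8 gives ω_n = √16.8 = 4.099 and ζ = 3.9/(2ω_n) = 0.4758.
2% settling time T_s ≈ 4/(ζω_n) = 4/1.95 = 2.05 s.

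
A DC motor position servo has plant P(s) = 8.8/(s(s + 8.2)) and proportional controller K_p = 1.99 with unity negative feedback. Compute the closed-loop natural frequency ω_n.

The closed-loop denominator is s(s+8.2) + 1.99·8.8 = s² + 8.2s + 17.51.
So ω_n² = 17.51 ⇒ ω_n = 4.185 rad/s, and ζ = 8.2/(2ω_n) = 0.98.

ω_n = 4.18 rad/s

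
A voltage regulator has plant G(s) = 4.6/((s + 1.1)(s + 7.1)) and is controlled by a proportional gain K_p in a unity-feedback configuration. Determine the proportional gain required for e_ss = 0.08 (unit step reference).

K_p = 19.5

Steady-state error for a unit step on this type-0 loop is 1/(1 + K_p·G(0)).
G(0) = 0.589. Require 1/(1 + K_p·0.589) = 0.08, so 1 + 0.589·K_p = 12.5.
K_p = (12.5 − 1)/0.589 = 19.5.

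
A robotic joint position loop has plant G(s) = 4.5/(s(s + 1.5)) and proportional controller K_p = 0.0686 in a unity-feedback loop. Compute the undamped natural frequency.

ω_n = 0.556 rad/s

With unity feedback the closed-loop characteristic equation is s² + 1.5s + 0.0686·4.5 = s² + 1.5s + 0.3087 = 0.
Matching s² + 2ζω_n s + ω_n²: ω_n = √0.3087 = 0.5556 rad/s and 2ζω_n = 1.5, so ζ = 1.5/(2·0.5556) = 1.35.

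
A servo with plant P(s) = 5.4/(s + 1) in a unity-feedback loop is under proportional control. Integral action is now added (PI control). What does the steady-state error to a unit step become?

The integrator makes K_pos = lim_{s→0} C(s)G(s) infinite, so e_ss = 1/(1+K_pos) = 0.

0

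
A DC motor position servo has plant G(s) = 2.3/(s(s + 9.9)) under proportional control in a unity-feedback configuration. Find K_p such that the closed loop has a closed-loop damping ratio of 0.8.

K_p = 16.6

Closed-loop characteristic equation: s² + 9.9s + K_p·2.3 = 0.
So ω_n = √(2.3K_p) and 2ζω_n = 9.9, giving ζ = 9.9/(2√(2.3K_p)).
Setting ζ = 0.8: √(2.3K_p) = 9.9/(2·0.8) = 6.188, so K_p = 38.29/2.3 = 16.6.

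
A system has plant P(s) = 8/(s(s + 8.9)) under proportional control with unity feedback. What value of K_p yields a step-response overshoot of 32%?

From %OS = 100·exp(−πζ/√(1−ζ²)) = 32%, ζ = −ln(0.32)/√(π²+ln²(0.32)) = 0.341.
Characteristic equation s² + 8.9s + 8K_p = 0 gives ζ = 8.9/(2√(8K_p)).
Setting ζ = 0.341: √(8K_p) = 8.9/(2·0.341) = 13.05, so K_p = 170.3/8 = 21.3.

K_p = 21.3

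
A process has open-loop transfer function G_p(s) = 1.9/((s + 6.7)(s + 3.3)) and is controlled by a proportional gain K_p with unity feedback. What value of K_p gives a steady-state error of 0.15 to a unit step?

K_p = 65.9

Steady-state error for a unit step on this type-0 loop is 1/(1 + K_p·G_p(0)).
G_p(0) = 0.08593. Require 1/(1 + K_p·0.08593) = 0.15, so 1 + 0.08593·K_p = 6.667.
K_p = (6.667 − 1)/0.08593 = 65.9.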